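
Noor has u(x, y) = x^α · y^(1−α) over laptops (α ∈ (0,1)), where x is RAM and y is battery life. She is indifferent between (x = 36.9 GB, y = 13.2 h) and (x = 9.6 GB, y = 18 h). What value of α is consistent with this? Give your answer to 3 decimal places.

α ≈ 0.187

Set the two utilities equal: 36.9^α·13.2^(1−α) = 9.6^α·18^(1−α).
Rearrange to (36.9/9.6)^α = (18/13.2)^(1−α) and take logs: α·1.346448 = (1−α)·0.310155.
Thus α·(1.656603) = 0.310155, so α = 0.310155/1.656603 ≈ 0.187.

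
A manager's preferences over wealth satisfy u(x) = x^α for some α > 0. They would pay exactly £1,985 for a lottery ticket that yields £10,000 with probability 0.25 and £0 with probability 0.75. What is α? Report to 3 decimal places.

Since u(0) = 0, the lottery's EU is 0.25·10000^α.
Equating: 1985^α = 0.25·10000^α, i.e. 0.1985^α = 0.25.
Taking logs: α·ln(1985/10000) = ln(0.25), so α = -1.386294 / -1.616966 ≈ 0.857.

α ≈ 0.857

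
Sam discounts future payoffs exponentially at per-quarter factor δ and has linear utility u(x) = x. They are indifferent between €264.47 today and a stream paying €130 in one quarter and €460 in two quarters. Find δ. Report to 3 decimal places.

The stream is worth 130δ + 460δ² today, so 130δ + 460δ² = 264.47.
Rearranged: 460δ² + 130δ − 264.47 = 0.
By the quadratic formula (taking the positive root), δ = (−130 + √503524.80) / 920 ≈ 0.630.

δ ≈ 0.630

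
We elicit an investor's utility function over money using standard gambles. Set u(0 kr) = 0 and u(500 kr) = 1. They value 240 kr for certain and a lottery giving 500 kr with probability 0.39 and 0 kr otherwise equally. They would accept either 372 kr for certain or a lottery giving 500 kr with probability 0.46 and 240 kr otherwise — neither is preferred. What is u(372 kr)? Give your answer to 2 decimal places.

First, u(240 kr) = 0.39·u(500 kr) + 0.61·u(0 kr) = 0.39.
Then u(372 kr) = 0.46·u(500 kr) + 0.54·u(240 kr) = 0.46·1.00 + 0.54·0.39 = 0.6706.

0.67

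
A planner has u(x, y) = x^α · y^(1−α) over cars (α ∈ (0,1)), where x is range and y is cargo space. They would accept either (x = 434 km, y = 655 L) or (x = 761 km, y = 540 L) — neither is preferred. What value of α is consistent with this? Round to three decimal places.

α ≈ 0.256

The Cobb–Douglas utilities coincide, so 434^α·655^(1−α) = 761^α·540^(1−α).
Rearrange to (434/761)^α = (540/655)^(1−α) and take logs: α·-0.561589 = (1−α)·-0.193066.
With A = -0.561589 and B = -0.193066: α·A = (1−α)·B, so α = B/(A+B) = -0.193066/-0.754655 ≈ 0.256.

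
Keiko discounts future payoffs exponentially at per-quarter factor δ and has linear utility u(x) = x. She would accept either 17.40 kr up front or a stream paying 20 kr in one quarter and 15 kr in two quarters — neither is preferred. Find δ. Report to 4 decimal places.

δ ≈ 0.6000

The stream is worth 20δ + 15δ² today, so 20δ + 15δ² = 17.40.
So 15δ² + 20δ − 17.40 = 0.
The positive root is δ = [−20 + √(20² + 4·15·17.40)] / (2·15) = (−20 + 38.000)/30 ≈ 0.6000.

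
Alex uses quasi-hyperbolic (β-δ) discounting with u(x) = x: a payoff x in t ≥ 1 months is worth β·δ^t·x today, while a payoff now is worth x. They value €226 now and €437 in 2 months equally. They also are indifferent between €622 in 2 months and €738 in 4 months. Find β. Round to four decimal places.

From the later pair, β·δ^2·622 = β·δ^4·738; dividing through, δ^2 = 622/738 = 0.84282, so δ = 0.91805.
Now use the now-vs-future pair: 226 = β·δ^2·437 gives β = 226/(0.84282·437) ≈ 0.6136.

β ≈ 0.6136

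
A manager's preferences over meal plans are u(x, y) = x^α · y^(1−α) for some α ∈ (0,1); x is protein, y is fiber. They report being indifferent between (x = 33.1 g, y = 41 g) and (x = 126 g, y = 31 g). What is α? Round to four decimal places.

α ≈ 0.1730

Set the two utilities equal: 33.1^α·41^(1−α) = 126^α·31^(1−α).
Taking logs: α·ln 33.1 + (1−α)·ln 41 = α·ln 126 + (1−α)·ln 31, i.e. α·-1.3367486 = (1−α)·-0.2795849.
Thus α·(-1.6163335) = -0.2795849, so α = -0.2795849/-1.6163335 ≈ 0.1730.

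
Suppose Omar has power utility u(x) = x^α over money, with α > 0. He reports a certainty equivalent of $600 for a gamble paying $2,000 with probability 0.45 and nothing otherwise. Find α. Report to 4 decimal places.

The lottery's expected utility is 0.45·u(2000) + 0.55·u(0) = 0.45·2000^α (since u(0) = 0 for α > 0).
Indifference: 600^α = 0.45·2000^α, so (600/2000)^α = 0.45.
Take logs: α = ln 0.45 / ln(600/2000) ≈ 0.663227.

α ≈ 0.6632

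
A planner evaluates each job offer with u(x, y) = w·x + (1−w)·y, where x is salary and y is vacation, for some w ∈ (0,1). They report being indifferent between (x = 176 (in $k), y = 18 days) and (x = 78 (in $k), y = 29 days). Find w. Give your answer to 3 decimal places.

w = 0.101

u(176,18) = u(78,29) means w·176 + (1−w)·18 = w·78 + (1−w)·29.
Rearranging, 98·w − 11·(1−w) = 0.
Hence w = 11/(98+11) = 11/109 = 0.101.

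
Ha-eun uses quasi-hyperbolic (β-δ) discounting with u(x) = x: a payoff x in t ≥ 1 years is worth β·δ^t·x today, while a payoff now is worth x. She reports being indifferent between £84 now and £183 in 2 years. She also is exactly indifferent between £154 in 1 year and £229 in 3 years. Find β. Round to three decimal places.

Both payoffs in the second observation are in the future, so β drops out: δ^1·154 = δ^3·229 ⇒ δ^2 = 154/229 = 0.67249, so δ = 0.82005.
Substituting δ into 84 = β·δ^2·183: β = 84/(123.066) ≈ 0.683.

β ≈ 0.683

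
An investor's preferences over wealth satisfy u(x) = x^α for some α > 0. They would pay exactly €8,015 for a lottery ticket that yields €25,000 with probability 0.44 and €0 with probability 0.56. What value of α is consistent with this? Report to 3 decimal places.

The lottery's expected utility is 0.44·u(25000) + 0.56·u(0) = 0.44·25000^α (since u(0) = 0 for α > 0).
Equating: 8015^α = 0.44·25000^α, i.e. 0.3206^α = 0.44.
Taking logs: α·ln(8015/25000) = ln(0.44), so α = -0.820981 / -1.137561 ≈ 0.722.

α ≈ 0.722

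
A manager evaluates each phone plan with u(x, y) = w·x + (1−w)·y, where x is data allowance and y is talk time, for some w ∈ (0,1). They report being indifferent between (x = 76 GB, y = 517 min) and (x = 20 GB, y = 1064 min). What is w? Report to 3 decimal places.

Equating utilities: w·76 + (1−w)·517 = w·20 + (1−w)·1064.
Rearranging, 56·w − 547·(1−w) = 0.
So w/(1−w) = 547/56 = 9.7679, giving w = 547/(56+547) = 0.907.

w = 0.907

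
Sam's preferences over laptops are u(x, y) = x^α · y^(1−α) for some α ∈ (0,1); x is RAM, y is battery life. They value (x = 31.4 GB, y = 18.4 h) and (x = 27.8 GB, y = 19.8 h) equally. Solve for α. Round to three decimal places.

Set the two utilities equal: 31.4^α·18.4^(1−α) = 27.8^α·19.8^(1−α).
Taking logs: α·ln 31.4 + (1−α)·ln 18.4 = α·ln 27.8 + (1−α)·ln 19.8, i.e. α·0.121772 = (1−α)·0.073331.
Thus α·(0.195103) = 0.073331, so α = 0.073331/0.195103 ≈ 0.376.

α ≈ 0.376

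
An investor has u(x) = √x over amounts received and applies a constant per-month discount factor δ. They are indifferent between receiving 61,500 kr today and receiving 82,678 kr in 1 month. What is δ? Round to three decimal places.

The payoff in 1 month is discounted by δ, so u(61500) = δ·u(82678) and δ = u(61500)/u(82678).
With u(x) = √x: δ = √61500/√82678 = √(61500/82678) = 0.86247.

δ ≈ 0.862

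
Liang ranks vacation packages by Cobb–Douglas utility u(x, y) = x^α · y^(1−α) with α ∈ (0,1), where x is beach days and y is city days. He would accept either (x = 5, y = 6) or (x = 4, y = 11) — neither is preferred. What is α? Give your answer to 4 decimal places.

α ≈ 0.7309

Set the two utilities equal: 5^α·6^(1−α) = 4^α·11^(1−α).
Taking logs: α·ln 5 + (1−α)·ln 6 = α·ln 4 + (1−α)·ln 11, i.e. α·0.2231436 = (1−α)·0.6061358.
So α/(1−α) = (0.6061358)/(0.2231436) = 2.7163486, and α = 2.7163486/3.7163486 ≈ 0.7309.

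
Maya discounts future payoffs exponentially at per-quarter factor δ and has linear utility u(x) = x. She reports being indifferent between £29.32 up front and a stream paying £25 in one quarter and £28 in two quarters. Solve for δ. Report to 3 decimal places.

δ ≈ 0.670

The stream is worth 25δ + 28δ² today, so 25δ + 28δ² = 29.32.
That is, 28δ² + 25δ − 29.32 = 0, a quadratic in δ.
The positive root is δ = [−25 + √(25² + 4·28·29.32)] / (2·28) = (−25 + 62.521)/56 ≈ 0.670.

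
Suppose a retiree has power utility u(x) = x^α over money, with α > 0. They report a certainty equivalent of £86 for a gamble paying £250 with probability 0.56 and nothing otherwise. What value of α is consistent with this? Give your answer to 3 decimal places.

α ≈ 0.543

The lottery's expected utility is 0.56·u(250) + 0.44·u(0) = 0.56·250^α (since u(0) = 0 for α > 0).
Equating: 86^α = 0.56·250^α, i.e. 0.3440^α = 0.56.
Taking logs: α·ln(86/250) = ln(0.56), so α = -0.579818 / -1.067114 ≈ 0.543.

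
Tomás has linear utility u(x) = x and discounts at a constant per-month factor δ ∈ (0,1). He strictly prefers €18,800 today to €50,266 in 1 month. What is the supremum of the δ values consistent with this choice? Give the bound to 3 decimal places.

Under u(x) = x this choice says 18800 > δ·50266.
So δ < 18800/50266 = 0.37401.

δ < 0.374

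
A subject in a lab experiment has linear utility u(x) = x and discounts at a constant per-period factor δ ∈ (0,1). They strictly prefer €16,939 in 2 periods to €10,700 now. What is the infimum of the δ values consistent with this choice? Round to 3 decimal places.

δ > 0.795

The preference means 10700 < δ^2·16939.
So δ^2 > 10700/16939 = 0.63168; taking the square root of both positive sides preserves the inequality.
δ > (10700/16939)^(1/2) ≈ 0.795.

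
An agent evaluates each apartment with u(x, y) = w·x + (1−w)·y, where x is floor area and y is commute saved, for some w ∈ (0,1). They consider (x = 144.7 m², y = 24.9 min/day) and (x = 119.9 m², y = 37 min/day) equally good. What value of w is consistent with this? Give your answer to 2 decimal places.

Equating utilities: w·144.7 + (1−w)·24.9 = w·119.9 + (1−w)·37.
Collecting terms: w·24.8 = (1−w)·12.1.
Hence w = 12.1/(24.8+12.1) = 12.1/36.9 = 0.33.

w = 0.33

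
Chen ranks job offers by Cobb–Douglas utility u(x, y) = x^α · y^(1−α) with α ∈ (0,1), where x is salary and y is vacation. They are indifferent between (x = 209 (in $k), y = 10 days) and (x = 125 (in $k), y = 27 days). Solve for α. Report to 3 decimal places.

Indifference: 209^α · 10^(1−α) = 125^α · 27^(1−α).
Rearrange to (209/125)^α = (27/10)^(1−α) and take logs: α·0.514021 = (1−α)·0.993252.
With A = 0.514021 and B = 0.993252: α·A = (1−α)·B, so α = B/(A+B) = 0.993252/1.507273 ≈ 0.659.

α ≈ 0.659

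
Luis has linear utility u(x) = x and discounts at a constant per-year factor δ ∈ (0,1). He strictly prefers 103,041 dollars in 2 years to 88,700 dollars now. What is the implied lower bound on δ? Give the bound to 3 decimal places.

δ > 0.928

Under u(x) = x this choice says 88700 < δ^2·103041.
So δ^2 > 88700/103041 = 0.86082; taking the square root of both positive sides preserves the inequality.
δ > 0.86082^(1/2) = 0.928.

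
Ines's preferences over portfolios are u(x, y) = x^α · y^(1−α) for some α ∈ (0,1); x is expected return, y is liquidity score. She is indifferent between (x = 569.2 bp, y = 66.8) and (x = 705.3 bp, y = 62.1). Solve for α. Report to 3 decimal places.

α ≈ 0.254

The Cobb–Douglas utilities coincide, so 569.2^α·66.8^(1−α) = 705.3^α·62.1^(1−α).
Taking logs: α·ln 569.2 + (1−α)·ln 66.8 = α·ln 705.3 + (1−α)·ln 62.1, i.e. α·-0.214391 = (1−α)·-0.072957.
So α/(1−α) = (-0.072957)/(-0.214391) = 0.340299, and α = 0.340299/1.340299 ≈ 0.254.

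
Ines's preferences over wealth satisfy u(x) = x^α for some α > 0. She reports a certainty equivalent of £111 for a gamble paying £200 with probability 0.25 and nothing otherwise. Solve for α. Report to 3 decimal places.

α ≈ 2.354

The lottery's expected utility is 0.25·u(200) + 0.75·u(0) = 0.25·200^α (since u(0) = 0 for α > 0).
Equating: 111^α = 0.25·200^α, i.e. 0.5550^α = 0.25.
Take logs: α = ln 0.25 / ln(111/200) ≈ 2.35449.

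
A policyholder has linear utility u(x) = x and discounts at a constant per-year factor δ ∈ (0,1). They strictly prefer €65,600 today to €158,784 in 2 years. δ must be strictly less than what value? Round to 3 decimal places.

Comparing present values: 65600 > δ^2·158784.
Dividing by 158784: δ^2 < 0.41314. Both sides are positive, so the square root keeps the direction.
δ < (65600/158784)^(1/2) ≈ 0.643.

δ < 0.643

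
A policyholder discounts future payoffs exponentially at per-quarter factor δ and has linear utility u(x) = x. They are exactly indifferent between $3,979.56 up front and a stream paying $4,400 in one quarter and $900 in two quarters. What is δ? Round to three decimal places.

δ ≈ 0.780

Present value of the stream is 4400·δ + 900·δ². Indifference gives 4400δ + 900δ² = 3979.56.
So 900δ² + 4400δ − 3979.56 = 0.
δ = (−4400 + √(4400² + 4·900·3979.56)) / (2·900) = (−4400 + √33686416.00) / 1800 ≈ 0.780.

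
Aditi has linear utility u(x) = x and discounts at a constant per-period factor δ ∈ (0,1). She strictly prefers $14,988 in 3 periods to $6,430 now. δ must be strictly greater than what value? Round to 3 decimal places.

δ > 0.754

The preference means 6430 < δ^3·14988.
Dividing by 14988: δ^3 > 0.42901. Both sides are positive, so the cube root keeps the direction.
δ > (6430/14988)^(1/3) ≈ 0.754.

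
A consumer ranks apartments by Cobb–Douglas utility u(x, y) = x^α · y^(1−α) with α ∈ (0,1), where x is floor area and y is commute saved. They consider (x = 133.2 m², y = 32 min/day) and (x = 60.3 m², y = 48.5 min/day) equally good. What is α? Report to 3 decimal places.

Indifference: 133.2^α · 32^(1−α) = 60.3^α · 48.5^(1−α).
(133.2/60.3)^α = (48.5/32)^(1−α); take logs: α·ln(133.2/60.3) = (1−α)·ln(48.5/32), i.e. α·0.792520 = (1−α)·0.415828.
Thus α·(1.208348) = 0.415828, so α = 0.415828/1.208348 ≈ 0.344.

α ≈ 0.344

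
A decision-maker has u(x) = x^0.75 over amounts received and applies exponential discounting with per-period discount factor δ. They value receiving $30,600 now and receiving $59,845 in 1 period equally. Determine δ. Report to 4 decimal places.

δ ≈ 0.6047

Equating discounted utilities: u(30600) = δ·u(59845) ⇒ δ = u(30600)/u(59845).
With u(x) = x^0.75: δ = 30600^0.75/59845^0.75 = (30600/59845)^0.75 = 0.60467.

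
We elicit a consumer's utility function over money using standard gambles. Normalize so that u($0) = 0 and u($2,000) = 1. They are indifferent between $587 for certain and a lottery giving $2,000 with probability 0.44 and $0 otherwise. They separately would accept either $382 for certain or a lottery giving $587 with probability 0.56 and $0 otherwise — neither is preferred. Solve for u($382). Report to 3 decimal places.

0.246

First, u($587) = 0.44·u($2,000) + 0.56·u($0) = 0.44.
The second indifference gives u($382) = 0.56·u($587) + 0.44·u($0) = 0.56·0.44 + 0.44·0.00 = 0.2464.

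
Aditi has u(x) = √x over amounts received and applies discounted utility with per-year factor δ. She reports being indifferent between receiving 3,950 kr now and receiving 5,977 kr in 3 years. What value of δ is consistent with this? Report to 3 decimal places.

δ ≈ 0.933

Equating discounted utilities: u(3950) = δ^3·u(5977) ⇒ δ^3 = u(3950)/u(5977).
Since u(x) = √x, δ^3 = √(3950/5977) = 0.81294.
So δ = 0.81294^(1/3) ≈ 0.933.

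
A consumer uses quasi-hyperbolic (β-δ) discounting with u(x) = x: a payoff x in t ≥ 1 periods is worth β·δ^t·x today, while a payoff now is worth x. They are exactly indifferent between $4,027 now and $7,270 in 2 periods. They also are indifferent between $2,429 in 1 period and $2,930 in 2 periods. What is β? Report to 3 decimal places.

From the later pair, β·δ^1·2429 = β·δ^2·2930; dividing through, δ = 2429/2930 = 0.82901.
Now use the now-vs-future pair: 4027 = β·δ^2·7270 gives β = 4027/(0.68726·7270) ≈ 0.806.

β ≈ 0.806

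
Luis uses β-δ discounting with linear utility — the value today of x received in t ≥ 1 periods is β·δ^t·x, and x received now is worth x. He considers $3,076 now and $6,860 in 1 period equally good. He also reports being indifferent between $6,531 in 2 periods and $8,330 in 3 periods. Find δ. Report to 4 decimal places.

Both payoffs in the second observation are in the future, so β drops out: δ^2·6531 = δ^3·8330 ⇒ δ = 6531/8330 = 0.78403.

δ ≈ 0.7840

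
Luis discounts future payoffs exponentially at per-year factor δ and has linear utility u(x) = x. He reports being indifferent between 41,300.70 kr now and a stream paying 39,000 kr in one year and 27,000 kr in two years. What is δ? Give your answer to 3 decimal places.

δ ≈ 0.710

The stream is worth 39000δ + 27000δ² today, so 39000δ + 27000δ² = 41300.70.
So 27000δ² + 39000δ − 41300.70 = 0.
δ = (−39000 + √(39000² + 4·27000·41300.70)) / (2·27000) = (−39000 + √5981475600.00) / 54000 ≈ 0.710.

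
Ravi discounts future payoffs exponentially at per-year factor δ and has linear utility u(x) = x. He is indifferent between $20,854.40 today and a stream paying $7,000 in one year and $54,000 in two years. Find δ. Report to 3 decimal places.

δ ≈ 0.560

Equating present values: 20854.40 = 7000δ + 54000δ².
So 54000δ² + 7000δ − 20854.40 = 0.
By the quadratic formula (taking the positive root), δ = (−7000 + √4553550400.00) / 108000 ≈ 0.560.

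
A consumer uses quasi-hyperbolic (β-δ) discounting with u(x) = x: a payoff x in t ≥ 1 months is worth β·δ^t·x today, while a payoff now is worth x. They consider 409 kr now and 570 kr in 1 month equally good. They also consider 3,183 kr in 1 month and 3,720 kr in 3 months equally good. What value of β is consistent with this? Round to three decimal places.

From the later pair, β·δ^1·3183 = β·δ^3·3720; dividing through, δ^2 = 3183/3720 = 0.85565, so δ = 0.92501.
The first indifference: 409 = β·δ·570, so β = 409/(δ·570) = 409/(0.92501·570) ≈ 0.776.

β ≈ 0.776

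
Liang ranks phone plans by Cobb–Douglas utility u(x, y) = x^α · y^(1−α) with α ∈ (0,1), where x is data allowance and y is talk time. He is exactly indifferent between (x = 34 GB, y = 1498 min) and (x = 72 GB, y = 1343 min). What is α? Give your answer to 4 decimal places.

Indifference: 34^α · 1498^(1−α) = 72^α · 1343^(1−α).
(34/72)^α = (1343/1498)^(1−α); take logs: α·ln(34/72) = (1−α)·ln(1343/1498), i.e. α·-0.7503056 = (1−α)·-0.1092250.
With A = -0.7503056 and B = -0.1092250: α·A = (1−α)·B, so α = B/(A+B) = -0.1092250/-0.8595306 ≈ 0.1271.

α ≈ 0.1271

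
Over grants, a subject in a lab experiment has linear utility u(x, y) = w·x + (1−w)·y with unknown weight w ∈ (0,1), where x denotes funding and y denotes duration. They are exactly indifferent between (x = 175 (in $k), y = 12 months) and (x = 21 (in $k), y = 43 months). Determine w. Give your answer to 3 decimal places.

Indifference: w·175 + (1−w)·12 = w·21 + (1−w)·43.
w·(175−21) = (1−w)·(43−12), i.e. w·154 = (1−w)·31.
Hence w = 31/(154+31) = 31/185 = 0.168.

w = 0.168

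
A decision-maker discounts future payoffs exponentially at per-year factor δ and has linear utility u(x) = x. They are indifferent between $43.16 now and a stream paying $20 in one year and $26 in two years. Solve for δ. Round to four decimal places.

δ ≈ 0.9600

The stream is worth 20δ + 26δ² today, so 20δ + 26δ² = 43.16.
Rearranged: 26δ² + 20δ − 43.16 = 0.
δ = (−20 + √(20² + 4·26·43.16)) / (2·26) = (−20 + √4888.64) / 52 ≈ 0.9600.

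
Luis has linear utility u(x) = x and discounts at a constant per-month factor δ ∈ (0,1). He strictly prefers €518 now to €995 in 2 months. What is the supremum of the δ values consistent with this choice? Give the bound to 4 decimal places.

The preference means 518 > δ^2·995.
Hence δ^2 < 518/995 = 0.52060, and x ↦ x^(1/2) is increasing on (0,∞).
δ < 0.52060^(1/2) = 0.7215.

δ < 0.7215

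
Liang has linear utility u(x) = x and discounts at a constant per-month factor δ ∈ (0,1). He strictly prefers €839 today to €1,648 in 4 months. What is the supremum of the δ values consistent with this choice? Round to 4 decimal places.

Under u(x) = x this choice says 839 > δ^4·1648.
Dividing by 1648: δ^4 < 0.50910. Both sides are positive, so the 4th root keeps the direction.
δ < 0.50910^(1/4) = 0.8447.

δ < 0.8447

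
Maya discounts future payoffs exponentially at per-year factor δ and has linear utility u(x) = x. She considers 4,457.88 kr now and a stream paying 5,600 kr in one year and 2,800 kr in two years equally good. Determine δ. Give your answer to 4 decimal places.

Present value of the stream is 5600·δ + 2800·δ². Indifference gives 5600δ + 2800δ² = 4457.88.
So 2800δ² + 5600δ − 4457.88 = 0.
The positive root is δ = [−5600 + √(5600² + 4·2800·4457.88)] / (2·2800) = (−5600 + 9016.000)/5600 ≈ 0.6100.

δ ≈ 0.6100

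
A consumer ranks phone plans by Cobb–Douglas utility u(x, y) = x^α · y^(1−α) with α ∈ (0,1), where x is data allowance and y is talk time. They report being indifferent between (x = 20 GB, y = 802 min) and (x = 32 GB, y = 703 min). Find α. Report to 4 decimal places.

α ≈ 0.2189

Set the two utilities equal: 20^α·802^(1−α) = 32^α·703^(1−α).
(20/32)^α = (703/802)^(1−α); take logs: α·ln(20/32) = (1−α)·ln(703/802), i.e. α·-0.4700036 = (1−α)·-0.1317517.
Thus α·(-0.6017553) = -0.1317517, so α = -0.1317517/-0.6017553 ≈ 0.2189.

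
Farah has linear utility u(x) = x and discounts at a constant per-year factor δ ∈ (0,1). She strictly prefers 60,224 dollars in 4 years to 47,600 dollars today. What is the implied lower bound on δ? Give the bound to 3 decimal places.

δ > 0.943

The preference means 47600 < δ^4·60224.
Hence δ^4 > 47600/60224 = 0.79038, and x ↦ x^(1/4) is increasing on (0,∞).
δ > (47600/60224)^(1/4) ≈ 0.943.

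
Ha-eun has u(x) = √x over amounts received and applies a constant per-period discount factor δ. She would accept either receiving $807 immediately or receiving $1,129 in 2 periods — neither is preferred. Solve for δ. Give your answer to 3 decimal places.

δ ≈ 0.919

Equating discounted utilities: u(807) = δ^2·u(1129) ⇒ δ^2 = u(807)/u(1129).
With u(x) = √x: δ^2 = √807/√1129 = √(807/1129) = 0.84545.
Taking the square root: δ = 0.84545^(1/2) ≈ 0.919.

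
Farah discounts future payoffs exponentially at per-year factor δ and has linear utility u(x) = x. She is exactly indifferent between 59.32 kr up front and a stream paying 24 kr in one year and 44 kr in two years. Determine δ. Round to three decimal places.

The stream is worth 24δ + 44δ² today, so 24δ + 44δ² = 59.32.
Rearranged: 44δ² + 24δ − 59.32 = 0.
The positive root is δ = [−24 + √(24² + 4·44·59.32)] / (2·44) = (−24 + 104.959)/88 ≈ 0.920.

δ ≈ 0.920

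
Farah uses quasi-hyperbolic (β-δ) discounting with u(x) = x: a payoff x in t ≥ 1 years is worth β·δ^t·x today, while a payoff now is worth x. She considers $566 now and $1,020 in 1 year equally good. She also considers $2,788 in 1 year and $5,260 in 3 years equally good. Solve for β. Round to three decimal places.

Both payoffs in the second observation are in the future, so β drops out: δ^1·2788 = δ^3·5260 ⇒ δ^2 = 2788/5260 = 0.53004, so δ = 0.72804.
Now use the now-vs-future pair: 566 = β·δ·1020 gives β = 566/(0.72804·1020) ≈ 0.762.

β ≈ 0.762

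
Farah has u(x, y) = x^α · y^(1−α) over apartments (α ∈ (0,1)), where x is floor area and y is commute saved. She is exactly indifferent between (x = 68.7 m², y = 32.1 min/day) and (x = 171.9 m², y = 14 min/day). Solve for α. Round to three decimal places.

α ≈ 0.475

The Cobb–Douglas utilities coincide, so 68.7^α·32.1^(1−α) = 171.9^α·14^(1−α).
(68.7/171.9)^α = (14/32.1)^(1−α); take logs: α·ln(68.7/171.9) = (1−α)·ln(14/32.1), i.e. α·-0.917164 = (1−α)·-0.829799.
Thus α·(-1.746963) = -0.829799, so α = -0.829799/-1.746963 ≈ 0.475.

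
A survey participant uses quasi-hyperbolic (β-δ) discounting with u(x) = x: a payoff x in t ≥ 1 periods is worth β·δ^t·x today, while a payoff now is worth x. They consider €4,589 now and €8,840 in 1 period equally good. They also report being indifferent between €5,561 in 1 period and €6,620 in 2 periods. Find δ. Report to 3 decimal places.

The second indifference involves only future payoffs, so β cancels: β·δ^1·5561 = β·δ^2·6620, giving δ = 5561/6620 = 0.84003.

δ ≈ 0.840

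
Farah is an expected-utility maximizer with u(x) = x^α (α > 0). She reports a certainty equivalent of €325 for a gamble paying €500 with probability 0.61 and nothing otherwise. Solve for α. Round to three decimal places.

α ≈ 1.147

EU(lottery) = 0.61·500^α + 0.39·0 = 0.61·500^α.
Equating: 325^α = 0.61·500^α, i.e. 0.6500^α = 0.61.
α = ln(0.61) / ln(325/500) = -0.494296/-0.430783 ≈ 1.147.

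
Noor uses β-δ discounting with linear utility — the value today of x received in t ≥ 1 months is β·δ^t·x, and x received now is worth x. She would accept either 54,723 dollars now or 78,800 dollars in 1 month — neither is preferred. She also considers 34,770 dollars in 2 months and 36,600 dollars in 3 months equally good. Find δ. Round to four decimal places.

δ ≈ 0.9500

Both payoffs in the second observation are in the future, so β drops out: δ^2·34770 = δ^3·36600 ⇒ δ = 34770/36600 = 0.95000.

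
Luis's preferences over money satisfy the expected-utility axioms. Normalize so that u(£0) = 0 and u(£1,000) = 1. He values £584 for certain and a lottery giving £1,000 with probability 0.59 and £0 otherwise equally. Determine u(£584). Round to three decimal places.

0.590

u(£584) equals the lottery's expected utility: 0.59·1 + 0.41·0 = 0.59.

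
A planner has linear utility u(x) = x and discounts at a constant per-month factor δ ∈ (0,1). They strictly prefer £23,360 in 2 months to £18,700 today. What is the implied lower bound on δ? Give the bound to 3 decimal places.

δ > 0.895

The preference means 18700 < δ^2·23360.
Dividing by 23360: δ^2 > 0.80051. Both sides are positive, so the square root keeps the direction.
δ > (18700/23360)^(1/2) ≈ 0.895.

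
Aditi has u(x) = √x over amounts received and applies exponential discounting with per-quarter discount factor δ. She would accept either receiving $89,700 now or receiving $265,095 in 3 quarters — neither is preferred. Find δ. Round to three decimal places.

Indifference means u(89700) = δ^3 · u(265095), so δ^3 = u(89700)/u(265095).
Since u(x) = √x, δ^3 = √(89700/265095) = 0.58170.
Taking the cube root: δ = 0.58170^(1/3) ≈ 0.835.

δ ≈ 0.835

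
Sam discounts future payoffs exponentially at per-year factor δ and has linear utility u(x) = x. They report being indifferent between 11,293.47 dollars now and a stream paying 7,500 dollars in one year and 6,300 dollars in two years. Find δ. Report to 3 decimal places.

δ ≈ 0.870

Equating present values: 11293.47 = 7500δ + 6300δ².
Rearranged: 6300δ² + 7500δ − 11293.47 = 0.
By the quadratic formula (taking the positive root), δ = (−7500 + √340845444.00) / 12600 ≈ 0.870.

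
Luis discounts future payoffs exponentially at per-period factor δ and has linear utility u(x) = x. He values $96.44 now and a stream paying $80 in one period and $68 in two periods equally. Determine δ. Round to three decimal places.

The stream is worth 80δ + 68δ² today, so 80δ + 68δ² = 96.44.
Rearranged: 68δ² + 80δ − 96.44 = 0.
δ = (−80 + √(80² + 4·68·96.44)) / (2·68) = (−80 + √32631.68) / 136 ≈ 0.740.

δ ≈ 0.740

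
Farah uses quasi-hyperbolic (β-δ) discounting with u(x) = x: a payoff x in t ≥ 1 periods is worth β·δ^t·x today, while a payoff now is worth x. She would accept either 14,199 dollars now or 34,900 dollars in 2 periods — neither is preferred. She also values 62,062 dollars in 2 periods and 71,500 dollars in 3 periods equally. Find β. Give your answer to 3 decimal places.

From the later pair, β·δ^2·62062 = β·δ^3·71500; dividing through, δ = 62062/71500 = 0.86800.
Substituting δ into 14199 = β·δ^2·34900: β = 14199/(26294.498) ≈ 0.540.

β ≈ 0.540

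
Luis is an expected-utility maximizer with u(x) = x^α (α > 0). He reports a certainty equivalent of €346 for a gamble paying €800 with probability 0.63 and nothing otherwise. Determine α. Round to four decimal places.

The lottery's expected utility is 0.63·u(800) + 0.37·u(0) = 0.63·800^α (since u(0) = 0 for α > 0).
Equating: 346^α = 0.63·800^α, i.e. 0.4325^α = 0.63.
α = ln(0.63) / ln(346/800) = -0.4620355/-0.8381730 ≈ 0.5512.

α ≈ 0.5512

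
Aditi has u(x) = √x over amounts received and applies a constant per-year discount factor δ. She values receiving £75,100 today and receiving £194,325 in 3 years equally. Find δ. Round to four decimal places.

δ ≈ 0.8535

Equating discounted utilities: u(75100) = δ^3·u(194325) ⇒ δ^3 = u(75100)/u(194325).
Since u(x) = √x, δ^3 = √(75100/194325) = 0.62166.
Hence δ = (0.62166)^(1/3) = 0.853464.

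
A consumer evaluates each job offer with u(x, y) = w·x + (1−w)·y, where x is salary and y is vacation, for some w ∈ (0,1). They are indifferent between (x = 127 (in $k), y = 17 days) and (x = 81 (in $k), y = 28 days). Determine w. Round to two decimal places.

u(127,17) = u(81,28) means w·127 + (1−w)·17 = w·81 + (1−w)·28.
w·(127−81) = (1−w)·(28−17), i.e. w·46 = (1−w)·11.
Hence w = 11/(46+11) = 11/57 = 0.19.

w = 0.19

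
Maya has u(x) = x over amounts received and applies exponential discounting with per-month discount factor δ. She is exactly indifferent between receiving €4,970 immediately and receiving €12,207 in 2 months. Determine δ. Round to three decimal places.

δ ≈ 0.638

Indifference means u(4970) = δ^2 · u(12207), so δ^2 = u(4970)/u(12207).
With u(x) = x: δ^2 = 4970/12207 = 0.40714.
Taking the square root: δ = 0.40714^(1/2) ≈ 0.638.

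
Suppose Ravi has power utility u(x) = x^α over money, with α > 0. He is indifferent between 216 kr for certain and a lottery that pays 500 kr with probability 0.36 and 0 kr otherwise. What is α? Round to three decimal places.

α ≈ 1.217

The lottery's expected utility is 0.36·u(500) + 0.64·u(0) = 0.36·500^α (since u(0) = 0 for α > 0).
Equating: 216^α = 0.36·500^α, i.e. 0.4320^α = 0.36.
Take logs: α = ln 0.36 / ln(216/500) ≈ 1.21722.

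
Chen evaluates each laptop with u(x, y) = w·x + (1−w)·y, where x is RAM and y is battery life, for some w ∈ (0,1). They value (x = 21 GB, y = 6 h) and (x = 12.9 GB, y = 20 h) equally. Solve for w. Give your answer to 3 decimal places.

Equating utilities: w·21 + (1−w)·6 = w·12.9 + (1−w)·20.
w·(21−12.9) = (1−w)·(20−6), i.e. w·8.1 = (1−w)·14.
So w/(1−w) = 14/8.1 = 1.7284, giving w = 14/(8.1+14) = 0.633.

w = 0.633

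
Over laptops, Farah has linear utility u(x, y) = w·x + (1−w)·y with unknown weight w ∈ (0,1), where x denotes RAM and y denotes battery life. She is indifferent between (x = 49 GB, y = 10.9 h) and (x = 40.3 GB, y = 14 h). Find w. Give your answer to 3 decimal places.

w = 0.263

Equating utilities: w·49 + (1−w)·10.9 = w·40.3 + (1−w)·14.
Rearranging, 8.7·w − 3.1·(1−w) = 0.
So w/(1−w) = 3.1/8.7 = 0.3563, giving w = 3.1/(8.7+3.1) = 0.263.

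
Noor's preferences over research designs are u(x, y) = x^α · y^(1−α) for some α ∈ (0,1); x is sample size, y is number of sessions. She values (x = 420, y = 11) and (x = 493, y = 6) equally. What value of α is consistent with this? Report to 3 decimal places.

Indifference: 420^α · 11^(1−α) = 493^α · 6^(1−α).
Taking logs: α·ln 420 + (1−α)·ln 11 = α·ln 493 + (1−α)·ln 6, i.e. α·-0.160254 = (1−α)·-0.606136.
So α/(1−α) = (-0.606136)/(-0.160254) = 3.782346, and α = 3.782346/4.782346 ≈ 0.791.

α ≈ 0.791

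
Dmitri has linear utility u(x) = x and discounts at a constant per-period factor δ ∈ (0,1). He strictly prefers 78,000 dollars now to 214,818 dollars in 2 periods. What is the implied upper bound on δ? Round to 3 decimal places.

δ < 0.603

Under u(x) = x this choice says 78000 > δ^2·214818.
So δ^2 < 78000/214818 = 0.36310; taking the square root of both positive sides preserves the inequality.
δ < 0.36310^(1/2) = 0.603.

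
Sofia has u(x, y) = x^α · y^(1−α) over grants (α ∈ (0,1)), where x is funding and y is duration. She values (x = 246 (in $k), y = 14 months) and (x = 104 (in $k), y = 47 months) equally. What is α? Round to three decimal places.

α ≈ 0.584

Indifference: 246^α · 14^(1−α) = 104^α · 47^(1−α).
Taking logs: α·ln 246 + (1−α)·ln 14 = α·ln 104 + (1−α)·ln 47, i.e. α·0.860941 = (1−α)·1.211090.
Thus α·(2.072031) = 1.211090, so α = 1.211090/2.072031 ≈ 0.584.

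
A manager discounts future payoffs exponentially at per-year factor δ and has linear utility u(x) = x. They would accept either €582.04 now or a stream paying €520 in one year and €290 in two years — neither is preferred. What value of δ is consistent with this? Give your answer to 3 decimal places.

Present value of the stream is 520·δ + 290·δ². Indifference gives 520δ + 290δ² = 582.04.
That is, 290δ² + 520δ − 582.04 = 0, a quadratic in δ.
δ = (−520 + √(520² + 4·290·582.04)) / (2·290) = (−520 + √945566.40) / 580 ≈ 0.780.

δ ≈ 0.780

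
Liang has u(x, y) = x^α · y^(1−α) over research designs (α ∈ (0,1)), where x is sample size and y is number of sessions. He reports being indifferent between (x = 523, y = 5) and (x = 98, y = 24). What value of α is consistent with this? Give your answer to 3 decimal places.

α ≈ 0.484

The Cobb–Douglas utilities coincide, so 523^α·5^(1−α) = 98^α·24^(1−α).
Rearrange to (523/98)^α = (24/5)^(1−α) and take logs: α·1.674614 = (1−α)·1.568616.
So α/(1−α) = (1.568616)/(1.674614) = 0.936703, and α = 0.936703/1.936703 ≈ 0.484.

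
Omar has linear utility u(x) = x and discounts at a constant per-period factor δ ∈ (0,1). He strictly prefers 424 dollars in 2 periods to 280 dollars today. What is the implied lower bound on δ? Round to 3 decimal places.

The preference means 280 < δ^2·424.
Hence δ^2 > 280/424 = 0.66038, and x ↦ x^(1/2) is increasing on (0,∞).
δ > (280/424)^(1/2) ≈ 0.813.

δ > 0.813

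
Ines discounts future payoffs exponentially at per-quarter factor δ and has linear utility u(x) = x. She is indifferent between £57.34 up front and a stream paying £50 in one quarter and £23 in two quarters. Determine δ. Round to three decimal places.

Present value of the stream is 50·δ + 23·δ². Indifference gives 50δ + 23δ² = 57.34.
Rearranged: 23δ² + 50δ − 57.34 = 0.
By the quadratic formula (taking the positive root), δ = (−50 + √7775.28) / 46 ≈ 0.830.

δ ≈ 0.830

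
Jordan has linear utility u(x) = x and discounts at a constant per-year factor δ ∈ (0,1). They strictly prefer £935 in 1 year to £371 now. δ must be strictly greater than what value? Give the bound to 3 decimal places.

Comparing present values: 371 < δ·935.
So δ > 371/935 = 0.39679.

δ > 0.397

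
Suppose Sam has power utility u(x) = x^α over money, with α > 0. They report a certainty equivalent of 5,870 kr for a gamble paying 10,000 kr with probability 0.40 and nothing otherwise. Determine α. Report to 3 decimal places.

Since u(0) = 0, the lottery's EU is 0.40·10000^α.
Indifference: 5870^α = 0.40·10000^α, so (5870/10000)^α = 0.40.
α = ln(0.40) / ln(5870/10000) = -0.916291/-0.532730 ≈ 1.720.

α ≈ 1.720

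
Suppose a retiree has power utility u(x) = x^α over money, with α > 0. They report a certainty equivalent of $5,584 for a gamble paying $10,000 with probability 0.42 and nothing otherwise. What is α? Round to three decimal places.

α ≈ 1.489

The lottery's expected utility is 0.42·u(10000) + 0.58·u(0) = 0.42·10000^α (since u(0) = 0 for α > 0).
Equating: 5584^α = 0.42·10000^α, i.e. 0.5584^α = 0.42.
α = ln(0.42) / ln(5584/10000) = -0.867501/-0.582680 ≈ 1.489.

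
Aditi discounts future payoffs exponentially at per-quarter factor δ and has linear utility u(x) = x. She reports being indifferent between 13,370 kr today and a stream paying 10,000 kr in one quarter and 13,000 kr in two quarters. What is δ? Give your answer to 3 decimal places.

δ ≈ 0.700

Equating present values: 13370 = 10000δ + 13000δ².
Rearranged: 13000δ² + 10000δ − 13370 = 0.
The positive root is δ = [−10000 + √(10000² + 4·13000·13370)] / (2·13000) = (−10000 + 28200.000)/26000 ≈ 0.700.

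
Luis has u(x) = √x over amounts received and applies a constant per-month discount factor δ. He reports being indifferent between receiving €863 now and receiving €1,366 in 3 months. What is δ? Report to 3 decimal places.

The payoff in 3 months is discounted by δ^3, so u(863) = δ^3·u(1366) and δ^3 = u(863)/u(1366).
Since u(x) = √x, δ^3 = √(863/1366) = 0.79484.
Taking the cube root: δ = 0.79484^(1/3) ≈ 0.926.

δ ≈ 0.926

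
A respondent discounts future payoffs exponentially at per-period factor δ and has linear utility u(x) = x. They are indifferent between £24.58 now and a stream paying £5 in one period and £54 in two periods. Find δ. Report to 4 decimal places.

δ ≈ 0.6300

Equating present values: 24.58 = 5δ + 54δ².
That is, 54δ² + 5δ − 24.58 = 0, a quadratic in δ.
The positive root is δ = [−5 + √(5² + 4·54·24.58)] / (2·54) = (−5 + 73.036)/108 ≈ 0.6300.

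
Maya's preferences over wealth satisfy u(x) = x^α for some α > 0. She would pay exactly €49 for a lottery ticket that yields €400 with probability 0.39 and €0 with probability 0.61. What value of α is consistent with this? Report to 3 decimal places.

EU(lottery) = 0.39·400^α + 0.61·0 = 0.39·400^α.
Indifference: 49^α = 0.39·400^α, so (49/400)^α = 0.39.
α = ln(0.39) / ln(49/400) = -0.941609/-2.099644 ≈ 0.448.

α ≈ 0.448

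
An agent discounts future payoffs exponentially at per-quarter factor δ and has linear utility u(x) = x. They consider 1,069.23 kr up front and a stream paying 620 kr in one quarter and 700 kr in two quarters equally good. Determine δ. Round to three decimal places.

δ ≈ 0.870

Equating present values: 1069.23 = 620δ + 700δ².
So 700δ² + 620δ − 1069.23 = 0.
The positive root is δ = [−620 + √(620² + 4·700·1069.23)] / (2·700) = (−620 + 1838.000)/1400 ≈ 0.870.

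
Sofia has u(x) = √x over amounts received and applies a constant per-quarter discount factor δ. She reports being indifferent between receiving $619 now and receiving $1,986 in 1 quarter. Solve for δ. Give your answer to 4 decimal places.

δ ≈ 0.5583

Indifference means u(619) = δ · u(1986), so δ = u(619)/u(1986).
Since u(x) = √x, δ = √(619/1986) = 0.55828.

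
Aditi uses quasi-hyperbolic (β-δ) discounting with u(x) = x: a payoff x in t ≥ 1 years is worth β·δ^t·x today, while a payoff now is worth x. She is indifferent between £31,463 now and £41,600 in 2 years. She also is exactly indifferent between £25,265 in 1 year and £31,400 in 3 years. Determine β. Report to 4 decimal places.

The second indifference involves only future payoffs, so β cancels: β·δ^1·25265 = β·δ^3·31400, giving δ^2 = 25265/31400 = 0.80462, so δ = 0.89700.
The first indifference: 31463 = β·δ^2·41600, so β = 31463/(δ^2·41600) = 31463/(0.80462·41600) ≈ 0.9400.

β ≈ 0.9400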